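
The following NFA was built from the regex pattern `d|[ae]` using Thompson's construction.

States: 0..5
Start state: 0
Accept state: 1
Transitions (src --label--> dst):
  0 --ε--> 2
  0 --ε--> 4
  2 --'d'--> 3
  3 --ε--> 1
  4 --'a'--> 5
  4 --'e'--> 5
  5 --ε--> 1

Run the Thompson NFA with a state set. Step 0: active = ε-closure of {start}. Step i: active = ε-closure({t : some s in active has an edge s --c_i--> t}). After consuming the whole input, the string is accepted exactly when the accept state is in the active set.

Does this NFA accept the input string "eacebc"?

initial (ε-close {0}): {0,2,4}
'e' @ 1: {1,5}  [accepting]
'a' @ 2: {}  — state set empty
rest 'cebc' ignored (set empty)
end set {} — state 1 not in

Answer: REJECT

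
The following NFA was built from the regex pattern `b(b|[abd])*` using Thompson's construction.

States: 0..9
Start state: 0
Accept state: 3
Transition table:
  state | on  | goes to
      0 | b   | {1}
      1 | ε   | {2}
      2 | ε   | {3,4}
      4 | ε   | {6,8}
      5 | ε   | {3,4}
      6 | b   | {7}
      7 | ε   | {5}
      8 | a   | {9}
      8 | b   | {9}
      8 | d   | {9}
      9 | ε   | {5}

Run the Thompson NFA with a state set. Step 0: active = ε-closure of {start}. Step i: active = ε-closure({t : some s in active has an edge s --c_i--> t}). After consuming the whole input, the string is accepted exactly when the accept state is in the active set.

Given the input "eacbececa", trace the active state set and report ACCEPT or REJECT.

initial (ε-close {0}): {0}
'e' @ 1: {}  — dead — no transitions
rest 'acbececa' ignored (set empty)
final: {}; accept 3 not in set

Answer: REJECT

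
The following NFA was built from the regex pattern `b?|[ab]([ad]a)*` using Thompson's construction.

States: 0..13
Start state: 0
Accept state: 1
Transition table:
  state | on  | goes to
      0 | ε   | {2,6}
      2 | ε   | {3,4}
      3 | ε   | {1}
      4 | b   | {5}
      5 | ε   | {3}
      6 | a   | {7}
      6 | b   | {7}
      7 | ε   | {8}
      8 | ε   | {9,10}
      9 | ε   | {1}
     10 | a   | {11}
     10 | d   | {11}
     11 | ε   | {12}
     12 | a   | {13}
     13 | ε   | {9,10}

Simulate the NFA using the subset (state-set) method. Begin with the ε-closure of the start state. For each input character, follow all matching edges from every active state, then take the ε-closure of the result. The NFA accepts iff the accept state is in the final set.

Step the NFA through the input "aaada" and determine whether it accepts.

Answer: ACCEPT

Steps:
initial (ε-close {0}): {0,1,2,3,4,6}
'a' @ 1: {1,7,8,9,10}  [accepting]
'a' @ 2: {11,12}
'a' @ 3: {1,9,10,13}  [accepting]
'd' @ 4: {11,12}
'a' @ 5: {1,9,10,13}  [accepting]
final: {1,9,10,13}; accept 1 in set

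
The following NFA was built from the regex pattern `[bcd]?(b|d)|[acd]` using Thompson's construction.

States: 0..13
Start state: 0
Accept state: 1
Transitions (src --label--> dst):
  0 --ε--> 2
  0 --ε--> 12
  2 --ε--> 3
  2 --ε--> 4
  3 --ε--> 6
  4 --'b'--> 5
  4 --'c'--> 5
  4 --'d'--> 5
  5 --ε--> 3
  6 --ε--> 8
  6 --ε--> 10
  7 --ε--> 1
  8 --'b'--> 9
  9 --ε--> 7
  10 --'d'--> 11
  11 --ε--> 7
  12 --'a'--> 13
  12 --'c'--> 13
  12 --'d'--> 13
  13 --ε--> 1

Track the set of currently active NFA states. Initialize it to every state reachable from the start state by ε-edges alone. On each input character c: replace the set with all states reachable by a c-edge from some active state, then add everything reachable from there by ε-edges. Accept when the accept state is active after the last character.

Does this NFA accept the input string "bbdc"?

Answer: REJECT

Derivation:
start: ε-closure({0}) = {0,2,3,4,6,8,10,12}
'b' @ 1: {1,3,5,6,7,8,9,10}  (accept∈set)
'b' @ 2: {1,7,9}  (accept∈set)
'd' @ 3: {}  — state set empty
rest 'c' ignored (set empty)
final: {}; accept 1 not in set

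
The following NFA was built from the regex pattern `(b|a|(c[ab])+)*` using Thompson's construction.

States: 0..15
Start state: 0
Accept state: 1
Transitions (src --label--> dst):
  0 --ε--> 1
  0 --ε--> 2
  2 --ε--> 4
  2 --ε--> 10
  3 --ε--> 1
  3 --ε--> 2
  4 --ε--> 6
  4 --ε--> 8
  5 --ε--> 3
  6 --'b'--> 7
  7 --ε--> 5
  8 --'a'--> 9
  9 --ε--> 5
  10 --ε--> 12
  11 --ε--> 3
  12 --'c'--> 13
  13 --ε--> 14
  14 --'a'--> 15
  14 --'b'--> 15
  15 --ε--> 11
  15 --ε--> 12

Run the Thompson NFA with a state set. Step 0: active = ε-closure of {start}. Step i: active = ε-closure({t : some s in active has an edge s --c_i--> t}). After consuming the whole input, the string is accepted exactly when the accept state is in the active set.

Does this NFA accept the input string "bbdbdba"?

Answer: REJECT

Trace:
initial (ε-close {0}): {0,1,2,4,6,8,10,12}
'b' @ 1: {1,2,3,4,5,6,7,8,10,12}  (accept∈set)
'b' @ 2: {1,2,3,4,5,6,7,8,10,12}  (accept∈set)
'd' @ 3: {}  — dead — no transitions
rest 'bdba' ignored (set empty)
final: {}; accept 1 not in set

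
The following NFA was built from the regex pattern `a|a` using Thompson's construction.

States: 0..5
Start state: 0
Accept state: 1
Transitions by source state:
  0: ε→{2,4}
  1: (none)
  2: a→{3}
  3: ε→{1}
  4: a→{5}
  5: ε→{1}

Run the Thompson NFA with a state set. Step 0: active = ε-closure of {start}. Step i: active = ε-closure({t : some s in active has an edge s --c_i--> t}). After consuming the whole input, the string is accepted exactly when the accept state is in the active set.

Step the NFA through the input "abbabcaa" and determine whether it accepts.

Answer: REJECT

Trace:
initial (ε-close {0}): {0,2,4}
'a' @ 1: {1,3,5}  (accept∈set)
'b' @ 2: {}  — no active states
rest 'babcaa' ignored (set empty)
end set {} — state 1 not in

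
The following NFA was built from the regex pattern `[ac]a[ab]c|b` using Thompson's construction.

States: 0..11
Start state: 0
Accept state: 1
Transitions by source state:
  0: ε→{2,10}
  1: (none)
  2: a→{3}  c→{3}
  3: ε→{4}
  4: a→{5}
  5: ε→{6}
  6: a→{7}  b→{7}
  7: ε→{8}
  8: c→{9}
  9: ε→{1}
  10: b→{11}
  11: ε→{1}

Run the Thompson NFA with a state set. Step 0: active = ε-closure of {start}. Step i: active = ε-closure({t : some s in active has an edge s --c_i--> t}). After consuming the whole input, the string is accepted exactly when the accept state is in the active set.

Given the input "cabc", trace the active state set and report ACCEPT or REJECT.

Answer: ACCEPT

Steps:
start: ε-closure({0}) = {0,2,10}
'c' @ 1: {3,4}
'a' @ 2: {5,6}
'b' @ 3: {7,8}
'c' @ 4: {1,9}  ✓accept
end set {1,9} — state 1 in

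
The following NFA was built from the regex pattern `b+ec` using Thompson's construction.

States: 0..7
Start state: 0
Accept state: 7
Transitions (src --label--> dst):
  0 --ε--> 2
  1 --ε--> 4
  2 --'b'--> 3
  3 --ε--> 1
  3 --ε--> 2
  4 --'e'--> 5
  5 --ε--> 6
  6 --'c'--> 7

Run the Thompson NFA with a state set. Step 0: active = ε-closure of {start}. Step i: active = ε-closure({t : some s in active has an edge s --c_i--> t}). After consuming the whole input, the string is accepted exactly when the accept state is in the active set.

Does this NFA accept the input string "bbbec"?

Answer: ACCEPT

Derivation:
S₀ = ε-closure({0}) = {0,2}
'b' @ 1: {1,2,3,4}
'b' @ 2: {1,2,3,4}
'b' @ 3: {1,2,3,4}
'e' @ 4: {5,6}
'c' @ 5: {7}  (accept∈set)
final: {7}; accept 7 in set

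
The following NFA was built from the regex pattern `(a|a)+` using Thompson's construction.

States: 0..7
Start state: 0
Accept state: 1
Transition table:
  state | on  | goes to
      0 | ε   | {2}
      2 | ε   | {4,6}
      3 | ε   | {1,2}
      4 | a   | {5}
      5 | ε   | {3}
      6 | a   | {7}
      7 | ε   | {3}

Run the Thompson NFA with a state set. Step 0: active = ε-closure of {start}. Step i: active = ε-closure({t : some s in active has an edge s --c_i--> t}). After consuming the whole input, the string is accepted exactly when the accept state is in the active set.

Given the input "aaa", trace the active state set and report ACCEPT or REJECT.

S₀ = ε-closure({0}) = {0,2,4,6}
'a' @ 1: {1,2,3,4,5,6,7}  (accept∈set)
'a' @ 2: {1,2,3,4,5,6,7}  (accept∈set)
'a' @ 3: {1,2,3,4,5,6,7}  (accept∈set)
end set {1,2,3,4,5,6,7} — state 1 in

Answer: ACCEPT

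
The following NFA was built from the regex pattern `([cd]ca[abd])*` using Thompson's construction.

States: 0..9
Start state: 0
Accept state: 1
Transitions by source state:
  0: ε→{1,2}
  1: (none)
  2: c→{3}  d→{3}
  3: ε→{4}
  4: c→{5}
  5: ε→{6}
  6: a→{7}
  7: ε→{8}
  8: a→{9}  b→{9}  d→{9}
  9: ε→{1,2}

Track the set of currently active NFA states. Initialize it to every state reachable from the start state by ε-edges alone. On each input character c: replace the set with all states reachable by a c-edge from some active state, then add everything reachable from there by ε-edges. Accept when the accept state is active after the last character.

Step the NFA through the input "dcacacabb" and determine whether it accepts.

S₀ = ε-closure({0}) = {0,1,2}
'd' @ 1: {3,4}
'c' @ 2: {5,6}
'a' @ 3: {7,8}
'c' @ 4: {}  — state set empty
rest 'acabb' ignored (set empty)
end set {} — state 1 not in

Answer: REJECT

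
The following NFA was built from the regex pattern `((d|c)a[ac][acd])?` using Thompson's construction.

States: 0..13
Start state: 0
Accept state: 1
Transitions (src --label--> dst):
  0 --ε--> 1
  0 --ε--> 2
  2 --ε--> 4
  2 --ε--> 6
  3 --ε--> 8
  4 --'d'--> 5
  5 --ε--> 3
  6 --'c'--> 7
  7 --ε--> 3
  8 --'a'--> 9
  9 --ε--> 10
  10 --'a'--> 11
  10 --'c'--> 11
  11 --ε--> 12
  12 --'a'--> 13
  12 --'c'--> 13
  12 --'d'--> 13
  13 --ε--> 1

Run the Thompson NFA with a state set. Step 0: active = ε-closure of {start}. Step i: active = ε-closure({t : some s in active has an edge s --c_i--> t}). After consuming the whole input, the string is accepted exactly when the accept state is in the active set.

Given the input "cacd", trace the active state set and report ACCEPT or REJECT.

start: ε-closure({0}) = {0,1,2,4,6}
'c' @ 1: {3,7,8}
'a' @ 2: {9,10}
'c' @ 3: {11,12}
'd' @ 4: {1,13}  ✓accept
end set {1,13} — state 1 in

Answer: ACCEPT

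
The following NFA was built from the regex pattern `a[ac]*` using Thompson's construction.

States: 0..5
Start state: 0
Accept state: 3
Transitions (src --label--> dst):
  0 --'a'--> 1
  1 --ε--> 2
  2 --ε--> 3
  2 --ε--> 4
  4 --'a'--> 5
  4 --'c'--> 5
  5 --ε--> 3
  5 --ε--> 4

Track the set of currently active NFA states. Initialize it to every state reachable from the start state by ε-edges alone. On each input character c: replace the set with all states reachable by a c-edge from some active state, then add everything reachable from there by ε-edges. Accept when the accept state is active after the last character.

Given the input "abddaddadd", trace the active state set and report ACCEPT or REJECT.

Answer: REJECT

Derivation:
start: ε-closure({0}) = {0}
'a' @ 1: {1,2,3,4}  ✓accept
'b' @ 2: {}  — no active states
rest 'ddaddadd' ignored (set empty)
end set {} — state 3 not in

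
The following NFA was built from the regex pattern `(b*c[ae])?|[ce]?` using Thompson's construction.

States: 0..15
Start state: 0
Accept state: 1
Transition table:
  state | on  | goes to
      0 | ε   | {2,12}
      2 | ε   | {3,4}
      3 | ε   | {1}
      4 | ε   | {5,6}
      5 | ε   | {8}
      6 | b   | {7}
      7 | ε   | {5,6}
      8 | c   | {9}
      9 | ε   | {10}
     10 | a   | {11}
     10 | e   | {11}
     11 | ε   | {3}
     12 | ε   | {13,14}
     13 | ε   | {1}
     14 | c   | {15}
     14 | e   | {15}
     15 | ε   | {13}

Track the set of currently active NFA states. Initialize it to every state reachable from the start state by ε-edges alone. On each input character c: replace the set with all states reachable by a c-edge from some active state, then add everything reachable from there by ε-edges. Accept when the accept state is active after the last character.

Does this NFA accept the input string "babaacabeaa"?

Answer: REJECT

Derivation:
start: ε-closure({0}) = {0,1,2,3,4,5,6,8,12,13,14}
'b' @ 1: {5,6,7,8}
'a' @ 2: {}  — no active states
rest 'baacabeaa' ignored (set empty)
end set {} — state 1 not in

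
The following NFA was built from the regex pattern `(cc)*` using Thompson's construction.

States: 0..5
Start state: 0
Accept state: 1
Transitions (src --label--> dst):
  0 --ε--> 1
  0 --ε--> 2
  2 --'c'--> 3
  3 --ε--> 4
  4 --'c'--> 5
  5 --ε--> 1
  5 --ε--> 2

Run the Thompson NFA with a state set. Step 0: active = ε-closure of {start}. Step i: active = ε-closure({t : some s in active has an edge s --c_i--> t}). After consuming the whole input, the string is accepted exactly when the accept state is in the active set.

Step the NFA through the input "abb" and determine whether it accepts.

S₀ = ε-closure({0}) = {0,1,2}
'a' @ 1: {}  — no active states
rest 'bb' ignored (set empty)
end set {} — state 1 not in

Answer: REJECT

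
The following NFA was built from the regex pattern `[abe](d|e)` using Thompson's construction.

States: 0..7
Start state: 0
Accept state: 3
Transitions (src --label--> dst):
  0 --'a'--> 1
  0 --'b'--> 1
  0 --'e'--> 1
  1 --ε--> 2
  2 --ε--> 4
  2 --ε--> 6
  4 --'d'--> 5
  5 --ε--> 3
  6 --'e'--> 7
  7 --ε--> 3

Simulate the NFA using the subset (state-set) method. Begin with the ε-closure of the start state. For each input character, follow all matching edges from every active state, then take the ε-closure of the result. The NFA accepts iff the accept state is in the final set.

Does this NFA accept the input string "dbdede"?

Answer: REJECT

Trace:
start: ε-closure({0}) = {0}
'd' @ 1: {}  — no active states
rest 'bdede' ignored (set empty)
final: {}; accept 3 not in set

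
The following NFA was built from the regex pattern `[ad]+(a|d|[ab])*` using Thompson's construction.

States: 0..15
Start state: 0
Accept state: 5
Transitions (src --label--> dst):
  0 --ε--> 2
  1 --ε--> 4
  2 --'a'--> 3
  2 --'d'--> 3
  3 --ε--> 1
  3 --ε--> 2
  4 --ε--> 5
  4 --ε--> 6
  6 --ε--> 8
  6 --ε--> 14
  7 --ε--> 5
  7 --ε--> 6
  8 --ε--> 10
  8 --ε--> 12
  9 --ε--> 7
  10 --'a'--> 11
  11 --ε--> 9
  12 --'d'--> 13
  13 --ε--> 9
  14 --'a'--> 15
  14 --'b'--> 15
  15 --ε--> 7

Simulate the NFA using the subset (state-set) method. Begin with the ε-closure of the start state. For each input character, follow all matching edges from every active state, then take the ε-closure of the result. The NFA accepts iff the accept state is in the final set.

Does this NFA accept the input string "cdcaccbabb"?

initial (ε-close {0}): {0,2}
'c' @ 1: {}  — state set empty
rest 'dcaccbabb' ignored (set empty)
final: {}; accept 5 not in set

Answer: REJECT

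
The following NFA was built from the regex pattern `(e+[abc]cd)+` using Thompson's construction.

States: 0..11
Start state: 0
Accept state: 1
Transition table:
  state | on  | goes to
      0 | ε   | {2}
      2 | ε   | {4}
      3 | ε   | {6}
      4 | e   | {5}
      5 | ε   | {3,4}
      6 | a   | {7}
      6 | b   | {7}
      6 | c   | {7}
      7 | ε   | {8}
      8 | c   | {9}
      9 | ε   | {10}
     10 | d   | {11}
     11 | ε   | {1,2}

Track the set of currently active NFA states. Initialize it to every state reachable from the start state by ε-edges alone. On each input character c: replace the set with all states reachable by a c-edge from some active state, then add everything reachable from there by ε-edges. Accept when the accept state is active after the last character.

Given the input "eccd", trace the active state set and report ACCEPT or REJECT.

Answer: ACCEPT

Trace:
initial (ε-close {0}): {0,2,4}
'e' @ 1: {3,4,5,6}
'c' @ 2: {7,8}
'c' @ 3: {9,10}
'd' @ 4: {1,2,4,11}  [accepting]
final: {1,2,4,11}; accept 1 in set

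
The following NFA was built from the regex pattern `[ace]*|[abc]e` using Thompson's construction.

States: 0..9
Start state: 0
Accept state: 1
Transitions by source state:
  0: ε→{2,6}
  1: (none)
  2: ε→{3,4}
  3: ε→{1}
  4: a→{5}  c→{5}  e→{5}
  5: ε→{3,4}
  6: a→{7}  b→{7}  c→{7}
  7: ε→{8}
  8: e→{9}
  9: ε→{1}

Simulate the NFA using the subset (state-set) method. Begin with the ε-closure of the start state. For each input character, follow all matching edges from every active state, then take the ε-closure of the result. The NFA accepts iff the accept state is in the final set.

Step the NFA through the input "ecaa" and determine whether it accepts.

Answer: ACCEPT

Steps:
initial (ε-close {0}): {0,1,2,3,4,6}
'e' @ 1: {1,3,4,5}  (accept∈set)
'c' @ 2: {1,3,4,5}  (accept∈set)
'a' @ 3: {1,3,4,5}  (accept∈set)
'a' @ 4: {1,3,4,5}  (accept∈set)
end set {1,3,4,5} — state 1 in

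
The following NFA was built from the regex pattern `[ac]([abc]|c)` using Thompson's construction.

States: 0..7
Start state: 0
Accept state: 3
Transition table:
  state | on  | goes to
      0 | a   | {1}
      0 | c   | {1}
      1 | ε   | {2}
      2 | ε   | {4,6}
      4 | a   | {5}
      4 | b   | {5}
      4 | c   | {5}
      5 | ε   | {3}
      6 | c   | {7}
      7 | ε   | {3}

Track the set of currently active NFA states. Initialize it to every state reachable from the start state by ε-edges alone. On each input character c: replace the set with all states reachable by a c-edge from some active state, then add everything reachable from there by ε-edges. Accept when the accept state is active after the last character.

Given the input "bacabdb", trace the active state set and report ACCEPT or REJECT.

Answer: REJECT

Trace:
S₀ = ε-closure({0}) = {0}
'b' @ 1: {}  — dead — no transitions
rest 'acabdb' ignored (set empty)
final: {}; accept 3 not in set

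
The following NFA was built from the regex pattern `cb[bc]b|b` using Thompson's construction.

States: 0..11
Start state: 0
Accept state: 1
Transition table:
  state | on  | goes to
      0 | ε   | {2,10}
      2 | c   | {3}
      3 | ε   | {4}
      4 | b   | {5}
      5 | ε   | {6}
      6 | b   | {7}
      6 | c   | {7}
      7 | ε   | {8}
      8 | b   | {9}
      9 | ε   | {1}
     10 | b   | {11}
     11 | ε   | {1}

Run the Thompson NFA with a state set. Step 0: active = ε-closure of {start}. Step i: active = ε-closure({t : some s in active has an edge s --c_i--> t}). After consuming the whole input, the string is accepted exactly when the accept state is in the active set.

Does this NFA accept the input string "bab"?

Answer: REJECT

Steps:
start: ε-closure({0}) = {0,2,10}
'b' @ 1: {1,11}  ✓accept
'a' @ 2: {}  — state set empty
rest 'b' ignored (set empty)
end set {} — state 1 not in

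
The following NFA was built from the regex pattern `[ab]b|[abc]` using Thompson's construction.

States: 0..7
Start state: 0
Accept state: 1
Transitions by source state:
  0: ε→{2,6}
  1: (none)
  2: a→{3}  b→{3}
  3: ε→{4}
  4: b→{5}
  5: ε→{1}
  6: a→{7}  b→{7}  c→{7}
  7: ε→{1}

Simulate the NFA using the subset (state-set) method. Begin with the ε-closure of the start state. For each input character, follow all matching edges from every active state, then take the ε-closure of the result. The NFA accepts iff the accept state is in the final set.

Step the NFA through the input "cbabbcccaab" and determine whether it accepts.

initial (ε-close {0}): {0,2,6}
'c' @ 1: {1,7}  ✓accept
'b' @ 2: {}  — dead — no transitions
rest 'abbcccaab' ignored (set empty)
end set {} — state 1 not in

Answer: REJECT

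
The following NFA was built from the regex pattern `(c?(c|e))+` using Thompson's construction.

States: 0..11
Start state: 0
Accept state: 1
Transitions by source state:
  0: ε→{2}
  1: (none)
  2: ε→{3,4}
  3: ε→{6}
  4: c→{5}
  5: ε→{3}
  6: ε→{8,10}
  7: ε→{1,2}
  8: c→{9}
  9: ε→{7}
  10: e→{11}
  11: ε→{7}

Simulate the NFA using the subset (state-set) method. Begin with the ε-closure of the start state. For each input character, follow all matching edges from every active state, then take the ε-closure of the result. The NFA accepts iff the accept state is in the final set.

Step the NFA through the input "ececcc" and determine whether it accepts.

start: ε-closure({0}) = {0,2,3,4,6,8,10}
'e' @ 1: {1,2,3,4,6,7,8,10,11}  (accept∈set)
'c' @ 2: {1,2,3,4,5,6,7,8,9,10}  (accept∈set)
'e' @ 3: {1,2,3,4,6,7,8,10,11}  (accept∈set)
'c' @ 4: {1,2,3,4,5,6,7,8,9,10}  (accept∈set)
'c' @ 5: {1,2,3,4,5,6,7,8,9,10}  (accept∈set)
'c' @ 6: {1,2,3,4,5,6,7,8,9,10}  (accept∈set)
after full input: {1,2,3,4,5,6,7,8,9,10}  (accept=1 in)

Answer: ACCEPT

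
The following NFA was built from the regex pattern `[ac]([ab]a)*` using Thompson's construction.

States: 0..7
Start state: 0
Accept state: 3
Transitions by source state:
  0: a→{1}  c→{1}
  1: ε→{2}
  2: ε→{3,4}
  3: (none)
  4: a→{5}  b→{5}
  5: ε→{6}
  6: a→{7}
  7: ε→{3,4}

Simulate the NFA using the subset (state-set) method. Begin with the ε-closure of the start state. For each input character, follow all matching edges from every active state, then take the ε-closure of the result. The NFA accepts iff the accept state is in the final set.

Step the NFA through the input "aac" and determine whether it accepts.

S₀ = ε-closure({0}) = {0}
'a' @ 1: {1,2,3,4}  ✓accept
'a' @ 2: {5,6}
'c' @ 3: {}  — dead — no transitions
final: {}; accept 3 not in set

Answer: REJECT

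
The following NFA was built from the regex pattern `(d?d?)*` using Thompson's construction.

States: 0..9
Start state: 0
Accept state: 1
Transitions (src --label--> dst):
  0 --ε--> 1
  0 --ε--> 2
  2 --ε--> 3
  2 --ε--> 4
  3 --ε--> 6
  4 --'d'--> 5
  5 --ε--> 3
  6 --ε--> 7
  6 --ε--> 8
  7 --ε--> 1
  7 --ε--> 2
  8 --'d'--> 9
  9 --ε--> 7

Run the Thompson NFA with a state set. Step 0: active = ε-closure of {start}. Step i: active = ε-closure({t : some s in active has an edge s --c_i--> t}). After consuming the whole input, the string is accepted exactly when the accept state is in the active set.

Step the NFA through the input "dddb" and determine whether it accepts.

Answer: REJECT

Steps:
S₀ = ε-closure({0}) = {0,1,2,3,4,6,7,8}
'd' @ 1: {1,2,3,4,5,6,7,8,9}  (accept∈set)
'd' @ 2: {1,2,3,4,5,6,7,8,9}  (accept∈set)
'd' @ 3: {1,2,3,4,5,6,7,8,9}  (accept∈set)
'b' @ 4: {}  — state set empty
end set {} — state 1 not in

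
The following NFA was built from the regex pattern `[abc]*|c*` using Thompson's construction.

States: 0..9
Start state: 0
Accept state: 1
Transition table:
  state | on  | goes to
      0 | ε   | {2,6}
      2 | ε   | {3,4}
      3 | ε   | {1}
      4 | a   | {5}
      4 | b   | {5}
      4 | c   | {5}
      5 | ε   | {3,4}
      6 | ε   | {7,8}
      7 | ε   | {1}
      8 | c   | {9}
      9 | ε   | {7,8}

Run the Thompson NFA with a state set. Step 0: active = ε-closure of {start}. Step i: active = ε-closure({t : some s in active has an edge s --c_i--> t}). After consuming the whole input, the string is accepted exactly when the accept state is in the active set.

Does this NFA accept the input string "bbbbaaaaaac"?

Answer: ACCEPT

Steps:
S₀ = ε-closure({0}) = {0,1,2,3,4,6,7,8}
'b' @ 1: {1,3,4,5}  [accepting]
'b' @ 2: {1,3,4,5}  [accepting]
'b' @ 3: {1,3,4,5}  [accepting]
'b' @ 4: {1,3,4,5}  [accepting]
'a' @ 5: {1,3,4,5}  [accepting]
'a' @ 6: {1,3,4,5}  [accepting]
'a' @ 7: {1,3,4,5}  [accepting]
'a' @ 8: {1,3,4,5}  [accepting]
'a' @ 9: {1,3,4,5}  [accepting]
'a' @ 10: {1,3,4,5}  [accepting]
'c' @ 11: {1,3,4,5}  [accepting]
end set {1,3,4,5} — state 1 in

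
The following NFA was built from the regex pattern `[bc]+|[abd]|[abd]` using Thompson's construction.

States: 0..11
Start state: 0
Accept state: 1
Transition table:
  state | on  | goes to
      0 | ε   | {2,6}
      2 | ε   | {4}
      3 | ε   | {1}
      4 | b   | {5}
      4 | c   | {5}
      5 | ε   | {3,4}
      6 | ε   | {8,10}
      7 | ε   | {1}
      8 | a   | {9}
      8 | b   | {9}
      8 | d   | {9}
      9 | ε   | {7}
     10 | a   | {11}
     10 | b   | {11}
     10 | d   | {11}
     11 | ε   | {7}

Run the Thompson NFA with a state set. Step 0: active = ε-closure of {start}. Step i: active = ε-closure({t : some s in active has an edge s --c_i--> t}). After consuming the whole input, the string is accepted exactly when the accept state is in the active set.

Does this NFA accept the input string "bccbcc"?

Answer: ACCEPT

Trace:
start: ε-closure({0}) = {0,2,4,6,8,10}
'b' @ 1: {1,3,4,5,7,9,11}  ✓accept
'c' @ 2: {1,3,4,5}  ✓accept
'c' @ 3: {1,3,4,5}  ✓accept
'b' @ 4: {1,3,4,5}  ✓accept
'c' @ 5: {1,3,4,5}  ✓accept
'c' @ 6: {1,3,4,5}  ✓accept
final: {1,3,4,5}; accept 1 in set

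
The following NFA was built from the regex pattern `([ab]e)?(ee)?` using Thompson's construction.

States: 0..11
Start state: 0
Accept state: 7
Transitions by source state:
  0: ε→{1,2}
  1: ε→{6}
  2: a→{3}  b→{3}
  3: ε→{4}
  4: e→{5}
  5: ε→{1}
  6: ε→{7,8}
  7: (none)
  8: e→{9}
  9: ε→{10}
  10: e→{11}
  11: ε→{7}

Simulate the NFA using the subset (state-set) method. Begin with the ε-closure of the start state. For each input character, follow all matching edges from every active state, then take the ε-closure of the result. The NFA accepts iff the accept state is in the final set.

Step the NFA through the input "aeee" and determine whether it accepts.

initial (ε-close {0}): {0,1,2,6,7,8}
'a' @ 1: {3,4}
'e' @ 2: {1,5,6,7,8}  ✓accept
'e' @ 3: {9,10}
'e' @ 4: {7,11}  ✓accept
end set {7,11} — state 7 in

Answer: ACCEPT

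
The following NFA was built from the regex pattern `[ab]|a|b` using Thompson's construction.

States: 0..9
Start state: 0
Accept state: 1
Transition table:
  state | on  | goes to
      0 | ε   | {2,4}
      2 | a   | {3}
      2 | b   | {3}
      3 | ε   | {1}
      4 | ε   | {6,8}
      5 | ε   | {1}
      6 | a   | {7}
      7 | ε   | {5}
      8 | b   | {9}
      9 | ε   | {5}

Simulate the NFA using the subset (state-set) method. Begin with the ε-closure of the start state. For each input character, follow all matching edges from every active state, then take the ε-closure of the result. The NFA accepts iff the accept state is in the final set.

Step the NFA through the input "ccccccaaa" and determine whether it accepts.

Answer: REJECT

Derivation:
S₀ = ε-closure({0}) = {0,2,4,6,8}
'c' @ 1: {}  — no active states
rest 'cccccaaa' ignored (set empty)
end set {} — state 1 not in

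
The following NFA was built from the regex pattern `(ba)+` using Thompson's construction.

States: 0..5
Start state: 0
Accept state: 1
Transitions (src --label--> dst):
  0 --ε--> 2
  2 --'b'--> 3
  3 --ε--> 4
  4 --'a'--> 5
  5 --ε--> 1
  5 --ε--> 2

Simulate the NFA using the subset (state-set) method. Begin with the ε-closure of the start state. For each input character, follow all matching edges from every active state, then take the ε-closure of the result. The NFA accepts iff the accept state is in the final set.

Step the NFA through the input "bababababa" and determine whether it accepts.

S₀ = ε-closure({0}) = {0,2}
'b' @ 1: {3,4}
'a' @ 2: {1,2,5}  [accepting]
'b' @ 3: {3,4}
'a' @ 4: {1,2,5}  [accepting]
'b' @ 5: {3,4}
'a' @ 6: {1,2,5}  [accepting]
'b' @ 7: {3,4}
'a' @ 8: {1,2,5}  [accepting]
'b' @ 9: {3,4}
'a' @ 10: {1,2,5}  [accepting]
final: {1,2,5}; accept 1 in set

Answer: ACCEPT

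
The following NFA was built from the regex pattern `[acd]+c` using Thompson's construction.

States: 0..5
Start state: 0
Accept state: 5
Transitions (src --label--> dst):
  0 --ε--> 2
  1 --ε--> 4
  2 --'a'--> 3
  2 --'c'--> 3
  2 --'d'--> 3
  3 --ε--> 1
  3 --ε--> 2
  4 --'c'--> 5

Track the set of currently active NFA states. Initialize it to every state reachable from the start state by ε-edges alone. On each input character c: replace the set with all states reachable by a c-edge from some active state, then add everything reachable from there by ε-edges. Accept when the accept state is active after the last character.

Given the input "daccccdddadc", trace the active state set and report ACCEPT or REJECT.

Answer: ACCEPT

Steps:
S₀ = ε-closure({0}) = {0,2}
'd' @ 1: {1,2,3,4}
'a' @ 2: {1,2,3,4}
'c' @ 3: {1,2,3,4,5}  (accept∈set)
'c' @ 4: {1,2,3,4,5}  (accept∈set)
'c' @ 5: {1,2,3,4,5}  (accept∈set)
'c' @ 6: {1,2,3,4,5}  (accept∈set)
'd' @ 7: {1,2,3,4}
'd' @ 8: {1,2,3,4}
'd' @ 9: {1,2,3,4}
'a' @ 10: {1,2,3,4}
'd' @ 11: {1,2,3,4}
'c' @ 12: {1,2,3,4,5}  (accept∈set)
final: {1,2,3,4,5}; accept 5 in set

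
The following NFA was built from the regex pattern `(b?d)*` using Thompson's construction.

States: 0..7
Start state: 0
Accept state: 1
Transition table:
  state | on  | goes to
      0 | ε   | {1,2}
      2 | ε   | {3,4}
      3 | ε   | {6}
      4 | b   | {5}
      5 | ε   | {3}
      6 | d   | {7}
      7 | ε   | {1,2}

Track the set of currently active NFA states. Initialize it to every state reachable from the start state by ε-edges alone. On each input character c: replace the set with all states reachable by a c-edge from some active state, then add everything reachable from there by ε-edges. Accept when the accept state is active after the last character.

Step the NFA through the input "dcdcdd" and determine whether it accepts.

Answer: REJECT

Derivation:
start: ε-closure({0}) = {0,1,2,3,4,6}
'd' @ 1: {1,2,3,4,6,7}  ✓accept
'c' @ 2: {}  — state set empty
rest 'dcdd' ignored (set empty)
after full input: {}  (accept=1 not in)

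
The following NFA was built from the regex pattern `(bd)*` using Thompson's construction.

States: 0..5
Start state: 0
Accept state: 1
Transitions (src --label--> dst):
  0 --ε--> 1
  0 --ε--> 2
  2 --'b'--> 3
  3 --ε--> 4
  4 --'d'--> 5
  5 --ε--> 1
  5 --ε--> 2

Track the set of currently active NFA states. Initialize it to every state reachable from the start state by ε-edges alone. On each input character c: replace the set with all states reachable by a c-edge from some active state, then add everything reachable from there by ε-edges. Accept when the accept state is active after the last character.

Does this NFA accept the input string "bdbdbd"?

Answer: ACCEPT

Derivation:
S₀ = ε-closure({0}) = {0,1,2}
'b' @ 1: {3,4}
'd' @ 2: {1,2,5}  (accept∈set)
'b' @ 3: {3,4}
'd' @ 4: {1,2,5}  (accept∈set)
'b' @ 5: {3,4}
'd' @ 6: {1,2,5}  (accept∈set)
end set {1,2,5} — state 1 in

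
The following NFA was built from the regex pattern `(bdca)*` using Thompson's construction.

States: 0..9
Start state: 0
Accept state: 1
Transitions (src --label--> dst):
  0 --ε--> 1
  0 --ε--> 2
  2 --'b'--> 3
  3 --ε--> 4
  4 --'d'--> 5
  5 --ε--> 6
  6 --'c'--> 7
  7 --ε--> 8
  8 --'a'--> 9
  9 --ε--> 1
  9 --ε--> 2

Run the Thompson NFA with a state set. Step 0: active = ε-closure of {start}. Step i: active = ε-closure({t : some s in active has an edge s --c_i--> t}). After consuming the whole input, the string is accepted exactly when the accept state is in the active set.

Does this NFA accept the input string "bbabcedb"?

Answer: REJECT

Derivation:
S₀ = ε-closure({0}) = {0,1,2}
'b' @ 1: {3,4}
'b' @ 2: {}  — dead — no transitions
rest 'abcedb' ignored (set empty)
final: {}; accept 1 not in set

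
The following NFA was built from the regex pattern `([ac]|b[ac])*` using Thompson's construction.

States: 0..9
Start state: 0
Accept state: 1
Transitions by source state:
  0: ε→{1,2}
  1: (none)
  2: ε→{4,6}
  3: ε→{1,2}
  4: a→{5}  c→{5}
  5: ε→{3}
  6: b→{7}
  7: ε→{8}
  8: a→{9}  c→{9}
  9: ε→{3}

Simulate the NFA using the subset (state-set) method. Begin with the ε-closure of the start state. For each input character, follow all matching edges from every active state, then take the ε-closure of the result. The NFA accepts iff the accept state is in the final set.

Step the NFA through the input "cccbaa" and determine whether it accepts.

initial (ε-close {0}): {0,1,2,4,6}
'c' @ 1: {1,2,3,4,5,6}  ✓accept
'c' @ 2: {1,2,3,4,5,6}  ✓accept
'c' @ 3: {1,2,3,4,5,6}  ✓accept
'b' @ 4: {7,8}
'a' @ 5: {1,2,3,4,6,9}  ✓accept
'a' @ 6: {1,2,3,4,5,6}  ✓accept
after full input: {1,2,3,4,5,6}  (accept=1 in)

Answer: ACCEPT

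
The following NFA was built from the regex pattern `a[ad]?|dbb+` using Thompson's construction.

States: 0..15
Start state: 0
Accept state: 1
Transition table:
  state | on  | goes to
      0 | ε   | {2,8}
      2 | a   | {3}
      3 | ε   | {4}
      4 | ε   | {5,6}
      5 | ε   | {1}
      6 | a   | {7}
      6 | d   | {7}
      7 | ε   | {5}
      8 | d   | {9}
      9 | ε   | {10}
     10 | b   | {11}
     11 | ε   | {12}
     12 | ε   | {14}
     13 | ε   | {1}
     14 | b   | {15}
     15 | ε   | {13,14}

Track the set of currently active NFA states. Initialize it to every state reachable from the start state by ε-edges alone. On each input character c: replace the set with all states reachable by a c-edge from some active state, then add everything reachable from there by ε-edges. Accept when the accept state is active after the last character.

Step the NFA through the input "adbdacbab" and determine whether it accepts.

start: ε-closure({0}) = {0,2,8}
'a' @ 1: {1,3,4,5,6}  [accepting]
'd' @ 2: {1,5,7}  [accepting]
'b' @ 3: {}  — dead — no transitions
rest 'dacbab' ignored (set empty)
after full input: {}  (accept=1 not in)

Answer: REJECT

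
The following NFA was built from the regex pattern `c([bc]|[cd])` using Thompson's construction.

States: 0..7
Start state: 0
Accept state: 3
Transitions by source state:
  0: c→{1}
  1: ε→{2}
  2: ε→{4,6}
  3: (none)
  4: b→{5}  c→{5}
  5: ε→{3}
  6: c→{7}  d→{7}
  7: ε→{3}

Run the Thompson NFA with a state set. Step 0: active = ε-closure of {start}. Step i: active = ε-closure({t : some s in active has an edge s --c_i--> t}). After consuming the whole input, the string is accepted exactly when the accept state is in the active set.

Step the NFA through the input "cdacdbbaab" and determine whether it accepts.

S₀ = ε-closure({0}) = {0}
'c' @ 1: {1,2,4,6}
'd' @ 2: {3,7}  [accepting]
'a' @ 3: {}  — no active states
rest 'cdbbaab' ignored (set empty)
final: {}; accept 3 not in set

Answer: REJECT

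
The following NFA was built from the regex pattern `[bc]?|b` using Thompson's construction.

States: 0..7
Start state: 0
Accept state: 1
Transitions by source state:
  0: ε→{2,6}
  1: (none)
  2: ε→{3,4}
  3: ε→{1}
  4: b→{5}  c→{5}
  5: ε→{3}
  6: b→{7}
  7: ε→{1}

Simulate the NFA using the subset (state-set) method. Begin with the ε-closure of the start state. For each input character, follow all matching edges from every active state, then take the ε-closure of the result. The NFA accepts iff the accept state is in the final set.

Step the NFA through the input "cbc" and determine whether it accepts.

Answer: REJECT

Steps:
S₀ = ε-closure({0}) = {0,1,2,3,4,6}
'c' @ 1: {1,3,5}  [accepting]
'b' @ 2: {}  — dead — no transitions
rest 'c' ignored (set empty)
after full input: {}  (accept=1 not in)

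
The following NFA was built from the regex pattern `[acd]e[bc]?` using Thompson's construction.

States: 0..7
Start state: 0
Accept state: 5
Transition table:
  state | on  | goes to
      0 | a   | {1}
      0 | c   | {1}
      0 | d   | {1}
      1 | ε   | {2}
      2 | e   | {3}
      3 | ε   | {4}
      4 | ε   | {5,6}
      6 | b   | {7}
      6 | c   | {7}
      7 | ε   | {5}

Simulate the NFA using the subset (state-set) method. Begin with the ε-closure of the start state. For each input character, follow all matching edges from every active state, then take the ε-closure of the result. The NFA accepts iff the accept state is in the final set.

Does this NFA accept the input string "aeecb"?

Answer: REJECT

Trace:
initial (ε-close {0}): {0}
'a' @ 1: {1,2}
'e' @ 2: {3,4,5,6}  [accepting]
'e' @ 3: {}  — no active states
rest 'cb' ignored (set empty)
end set {} — state 5 not in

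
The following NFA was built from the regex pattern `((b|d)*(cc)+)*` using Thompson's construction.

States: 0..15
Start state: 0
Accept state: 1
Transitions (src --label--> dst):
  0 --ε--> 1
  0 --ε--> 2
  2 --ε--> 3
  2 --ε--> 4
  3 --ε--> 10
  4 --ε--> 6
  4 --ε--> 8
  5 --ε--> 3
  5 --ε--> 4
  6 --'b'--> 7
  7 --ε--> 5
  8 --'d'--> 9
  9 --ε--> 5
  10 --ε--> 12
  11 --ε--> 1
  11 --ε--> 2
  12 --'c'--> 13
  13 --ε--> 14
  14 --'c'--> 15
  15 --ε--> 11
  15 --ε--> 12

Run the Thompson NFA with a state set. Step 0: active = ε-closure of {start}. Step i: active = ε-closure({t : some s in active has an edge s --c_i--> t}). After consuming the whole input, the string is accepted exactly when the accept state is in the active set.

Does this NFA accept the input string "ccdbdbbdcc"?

initial (ε-close {0}): {0,1,2,3,4,6,8,10,12}
'c' @ 1: {13,14}
'c' @ 2: {1,2,3,4,6,8,10,11,12,15}  (accept∈set)
'd' @ 3: {3,4,5,6,8,9,10,12}
'b' @ 4: {3,4,5,6,7,8,10,12}
'd' @ 5: {3,4,5,6,8,9,10,12}
'b' @ 6: {3,4,5,6,7,8,10,12}
'b' @ 7: {3,4,5,6,7,8,10,12}
'd' @ 8: {3,4,5,6,8,9,10,12}
'c' @ 9: {13,14}
'c' @ 10: {1,2,3,4,6,8,10,11,12,15}  (accept∈set)
final: {1,2,3,4,6,8,10,11,12,15}; accept 1 in set

Answer: ACCEPT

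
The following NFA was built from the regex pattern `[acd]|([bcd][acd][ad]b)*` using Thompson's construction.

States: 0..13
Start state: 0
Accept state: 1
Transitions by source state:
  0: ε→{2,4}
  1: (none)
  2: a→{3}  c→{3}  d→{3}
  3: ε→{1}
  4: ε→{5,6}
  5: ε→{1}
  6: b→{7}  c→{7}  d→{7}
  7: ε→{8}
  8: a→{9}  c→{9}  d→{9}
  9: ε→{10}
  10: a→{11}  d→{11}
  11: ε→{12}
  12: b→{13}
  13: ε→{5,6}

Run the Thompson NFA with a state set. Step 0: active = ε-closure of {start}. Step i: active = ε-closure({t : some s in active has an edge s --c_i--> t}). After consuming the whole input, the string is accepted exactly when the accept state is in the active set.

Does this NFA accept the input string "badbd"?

Answer: REJECT

Steps:
start: ε-closure({0}) = {0,1,2,4,5,6}
'b' @ 1: {7,8}
'a' @ 2: {9,10}
'd' @ 3: {11,12}
'b' @ 4: {1,5,6,13}  (accept∈set)
'd' @ 5: {7,8}
end set {7,8} — state 1 not in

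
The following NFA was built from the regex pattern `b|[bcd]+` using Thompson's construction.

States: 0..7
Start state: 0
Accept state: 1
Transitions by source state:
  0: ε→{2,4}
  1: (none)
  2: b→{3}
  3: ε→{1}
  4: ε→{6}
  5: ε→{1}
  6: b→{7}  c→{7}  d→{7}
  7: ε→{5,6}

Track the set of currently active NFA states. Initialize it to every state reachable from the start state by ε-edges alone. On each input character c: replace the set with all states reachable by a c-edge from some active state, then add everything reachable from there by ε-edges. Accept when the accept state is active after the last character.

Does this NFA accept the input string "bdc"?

Answer: ACCEPT

Trace:
initial (ε-close {0}): {0,2,4,6}
'b' @ 1: {1,3,5,6,7}  [accepting]
'd' @ 2: {1,5,6,7}  [accepting]
'c' @ 3: {1,5,6,7}  [accepting]
end set {1,5,6,7} — state 1 in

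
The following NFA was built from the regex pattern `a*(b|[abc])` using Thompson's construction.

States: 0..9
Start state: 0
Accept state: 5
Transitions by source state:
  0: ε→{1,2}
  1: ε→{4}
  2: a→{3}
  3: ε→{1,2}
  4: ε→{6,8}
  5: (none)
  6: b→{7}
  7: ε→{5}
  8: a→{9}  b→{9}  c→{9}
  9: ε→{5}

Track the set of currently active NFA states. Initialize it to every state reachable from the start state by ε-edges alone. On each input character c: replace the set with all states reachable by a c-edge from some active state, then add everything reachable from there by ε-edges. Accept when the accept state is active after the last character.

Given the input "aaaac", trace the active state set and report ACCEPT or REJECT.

start: ε-closure({0}) = {0,1,2,4,6,8}
'a' @ 1: {1,2,3,4,5,6,8,9}  (accept∈set)
'a' @ 2: {1,2,3,4,5,6,8,9}  (accept∈set)
'a' @ 3: {1,2,3,4,5,6,8,9}  (accept∈set)
'a' @ 4: {1,2,3,4,5,6,8,9}  (accept∈set)
'c' @ 5: {5,9}  (accept∈set)
final: {5,9}; accept 5 in set

Answer: ACCEPT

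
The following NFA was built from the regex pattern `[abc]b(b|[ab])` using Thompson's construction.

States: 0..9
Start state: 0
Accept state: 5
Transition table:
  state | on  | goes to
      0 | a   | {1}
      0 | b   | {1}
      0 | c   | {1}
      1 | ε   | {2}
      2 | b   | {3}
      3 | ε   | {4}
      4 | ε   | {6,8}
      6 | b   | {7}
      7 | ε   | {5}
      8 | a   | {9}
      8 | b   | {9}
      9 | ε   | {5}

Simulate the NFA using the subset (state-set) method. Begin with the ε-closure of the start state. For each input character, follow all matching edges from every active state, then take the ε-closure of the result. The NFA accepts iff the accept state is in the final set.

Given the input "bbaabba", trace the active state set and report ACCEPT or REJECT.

Answer: REJECT

Steps:
S₀ = ε-closure({0}) = {0}
'b' @ 1: {1,2}
'b' @ 2: {3,4,6,8}
'a' @ 3: {5,9}  (accept∈set)
'a' @ 4: {}  — dead — no transitions
rest 'bba' ignored (set empty)
final: {}; accept 5 not in set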